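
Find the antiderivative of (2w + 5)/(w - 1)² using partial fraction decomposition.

Decompose: α = 2, β = 2·1 + 5 = 7, so (2w + 5)/(w - 1)² = 2/(w - 1) + 7/(w - 1)². Integrate: ∫ α/(w - 1) dw = 2 ln|(w - 1)|; ∫ β/(w - 1)² dw = -7/(w - 1). Sum: 2 ln|(w - 1)| - 7/(w - 1) + C


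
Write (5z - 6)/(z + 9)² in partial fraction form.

(5z - 6) = α(z + 9) + β. At z = -9: β = 5·(-9) - 6 = -51. Coeff of z: α = 5
Result: 5/(z + 9) - 51/(z + 9)²


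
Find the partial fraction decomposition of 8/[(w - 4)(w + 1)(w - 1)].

Using cover-up method: α = 8/15, β = 4/5, γ = -4/3
Result: (8/15)/(w - 4) + (4/5)/(w + 1) - (4/3)/(w - 1)


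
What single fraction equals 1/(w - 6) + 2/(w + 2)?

Common denominator (w - 6)(w + 2). Numerator: 1(w + 2) + 2(w - 6) = (w + 2) + (2w - 12) = 3w - 10
Result: (3w - 10)/[(w - 6)(w + 2)]


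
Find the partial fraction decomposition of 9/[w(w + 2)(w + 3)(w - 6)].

Using Heaviside cover-up: (-1/4)/w + (9/16)/(w + 2) - (1/3)/(w + 3) + (1/48)/(w - 6)


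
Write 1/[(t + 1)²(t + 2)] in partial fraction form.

Cover-up at t=-2: γ = 1/(-2 + 1)² = 1. Cover-up at t=-1: β = 1/(-1 + 2) = 1. Comparing t² coeff: α = -γ = -1
Result: -1/(t + 1) + 1/(t + 1)² + 1/(t + 2)


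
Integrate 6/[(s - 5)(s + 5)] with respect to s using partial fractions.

Decompose: 6/[(s - 5)(s + 5)] = (3/5)/(s - 5) - (3/5)/(s + 5). Integrate each term: (3/5) ln|(s - 5)| - (3/5) ln|(s + 5)| + C


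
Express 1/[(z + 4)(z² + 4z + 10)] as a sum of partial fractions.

Cover-up at z = -4: α = 1/((-4)² + 4·(-4) + 10) = 1/10. Then β = -α = -1/10, γ = -α·(4 - 4) = 0
Result: (1/10)/(z + 4) - ((1/10)z)/(z² + 4z + 10)


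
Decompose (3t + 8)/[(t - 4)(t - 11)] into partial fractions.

At t=4: α = (3·4 + 8)/(4 - 11) = -20/7. At t=11: β = (3·11 + 8)/(11 - 4) = 41/7
Result: (-20/7)/(t - 4) + (41/7)/(t - 11)


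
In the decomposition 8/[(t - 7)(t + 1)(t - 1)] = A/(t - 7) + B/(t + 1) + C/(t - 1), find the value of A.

Cover-up at t = 7: A = 8/[(7 + 1)(7 - 1)] = 8/[(8)(6)] = 8/48 = 1/6


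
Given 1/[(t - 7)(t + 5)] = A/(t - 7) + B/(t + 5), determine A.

Cover-up at t = 7: A = 1/(7 + 5) = 1/12


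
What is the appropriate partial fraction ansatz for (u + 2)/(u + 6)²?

Repeated linear factor: α/(u + 6) + β/(u + 6)²


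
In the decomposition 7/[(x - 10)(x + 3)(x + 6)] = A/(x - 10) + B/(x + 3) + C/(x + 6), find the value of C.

Cover-up at x = -6: C = 7/[(-6 - 10)(-6 + 3)] = 7/[(-16)(-3)] = 7/48


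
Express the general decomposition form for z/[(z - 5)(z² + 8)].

Linear + irreducible quadratic: α/(z - 5) + (βz + γ)/(z² + 8)


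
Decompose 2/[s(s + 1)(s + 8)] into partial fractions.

Using cover-up method: P = 1/4, Q = -2/7, R = 1/28
Result: (1/4)/s - (2/7)/(s + 1) + (1/28)/(s + 8)


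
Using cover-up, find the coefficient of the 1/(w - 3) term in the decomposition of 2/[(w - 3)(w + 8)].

Cover (w - 3), set w=3: 2/((w + 8) at w=3) = 2/(11) = 2/11


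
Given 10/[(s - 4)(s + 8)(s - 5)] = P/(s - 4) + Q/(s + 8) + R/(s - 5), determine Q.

Cover-up at s = -8: Q = 10/[(-8 - 4)(-8 - 5)] = 10/[(-12)(-13)] = 10/156 = 5/78


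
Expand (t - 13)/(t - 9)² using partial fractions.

(t - 13) = α(t - 9) + β. At t = 9: β = 1·9 - 13 = -4. Coeff of t: α = 1
Result: 1/(t - 9) - 4/(t - 9)²


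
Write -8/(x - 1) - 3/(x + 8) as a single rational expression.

Common denominator (x - 1)(x + 8). Numerator: -8(x + 8) - 3(x - 1) = (-8x - 64) - (3x - 3) = -11x - 61
Result: (-11x - 61)/[(x - 1)(x + 8)]


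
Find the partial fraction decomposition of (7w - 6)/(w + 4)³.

(7w - 6) = α(w + 4)² + β(w + 4) + γ. At w = -4: γ = 7·(-4) - 6 = -34. Coefficients: α = 0, β = 7
Result: 7/(w + 4)² - 34/(w + 4)³


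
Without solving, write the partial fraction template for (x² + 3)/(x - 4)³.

Repeated linear factor (power 3): α/(x - 4) + β/(x - 4)² + γ/(x - 4)³


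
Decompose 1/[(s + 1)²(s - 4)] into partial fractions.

Cover-up at s=4: R = 1/(4 + 1)² = 1/25. Cover-up at s=-1: Q = 1/(-1 - 4) = -1/5. Comparing s² coeff: P = -R = -1/25
Result: (-1/25)/(s + 1) - (1/5)/(s + 1)² + (1/25)/(s - 4)


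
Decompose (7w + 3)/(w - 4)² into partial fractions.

(7w + 3) = P(w - 4) + Q. At w = 4: Q = 7·4 + 3 = 31. Coeff of w: P = 7
Result: 7/(w - 4) + 31/(w - 4)²


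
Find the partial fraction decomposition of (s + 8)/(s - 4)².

(s + 8) = P(s - 4) + Q. At s = 4: Q = 1·4 + 8 = 12. Coeff of s: P = 1
Result: 1/(s - 4) + 12/(s - 4)²


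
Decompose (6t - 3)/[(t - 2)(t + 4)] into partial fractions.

At t=2: P = (6·2 - 3)/(2 + 4) = 3/2. At t=-4: Q = (6·(-4) - 3)/(-4 - 2) = 9/2
Result: (3/2)/(t - 2) + (9/2)/(t + 4)


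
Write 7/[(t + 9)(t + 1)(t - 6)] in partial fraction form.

Using cover-up method: P = 7/120, Q = -1/8, R = 1/15
Result: (7/120)/(t + 9) - (1/8)/(t + 1) + (1/15)/(t - 6)


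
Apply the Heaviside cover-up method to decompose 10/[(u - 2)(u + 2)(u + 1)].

Cover (u - 2), u=2: A = 10/[(2 + 2)(2 + 1)] = 5/6. Cover (u + 2), u=-2: B = 10/[(-2 - 2)(-2 + 1)] = 5/2. Cover (u + 1), u=-1: C = 10/[(-1 - 2)(-1 + 2)] = -10/3.
Result: (5/6)/(u - 2) + (5/2)/(u + 2) - (10/3)/(u + 1)


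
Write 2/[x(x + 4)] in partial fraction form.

2/x(x + 4) = α/x + β/(x + 4). α = 2/(0 + 4) = 1/2, β = 2/(-4 - 0) = -1/2
Result: (1/2)/x - (1/2)/(x + 4)


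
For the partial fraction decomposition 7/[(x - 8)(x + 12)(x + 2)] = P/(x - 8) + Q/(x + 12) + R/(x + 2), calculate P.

Cover-up at x = 8: P = 7/[(8 + 12)(8 + 2)] = 7/[(20)(10)] = 7/200


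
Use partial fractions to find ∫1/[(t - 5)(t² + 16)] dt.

Cover-up at t=5: α = 1/(5²+16) = 1/41. Coeff matching: β = -1/41, γ = -5/41. Decomposition: (1/41)/(t - 5) - ((1/41)t + 5/41)/(t² + 16). Integrate: linear → ln, quadratic → (1/2)ln + arctan: (1/41) ln|(t - 5)| - (1/82) ln(t² + 16) - (5/164) arctan(t/4) + C


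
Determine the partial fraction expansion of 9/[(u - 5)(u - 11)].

9/(u - 5)(u - 11) = P/(u - 5) + Q/(u - 11). P = 9/(5 - 11) = -3/2, Q = 9/(11 - 5) = 3/2
Result: (-3/2)/(u - 5) + (3/2)/(u - 11)


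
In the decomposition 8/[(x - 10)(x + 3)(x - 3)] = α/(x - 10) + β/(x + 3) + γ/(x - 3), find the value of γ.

Cover-up at x = 3: γ = 8/[(3 - 10)(3 + 3)] = 8/[(-7)(6)] = -8/42 = -4/21


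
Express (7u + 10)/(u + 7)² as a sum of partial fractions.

(7u + 10) = P(u + 7) + Q. At u = -7: Q = 7·(-7) + 10 = -39. Coeff of u: P = 7
Result: 7/(u + 7) - 39/(u + 7)²


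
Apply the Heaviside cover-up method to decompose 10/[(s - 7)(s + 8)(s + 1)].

Cover (s - 7), s=7: A = 10/[(7 + 8)(7 + 1)] = 1/12. Cover (s + 8), s=-8: B = 10/[(-8 - 7)(-8 + 1)] = 2/21. Cover (s + 1), s=-1: C = 10/[(-1 - 7)(-1 + 8)] = -5/28.
Result: (1/12)/(s - 7) + (2/21)/(s + 8) - (5/28)/(s + 1)


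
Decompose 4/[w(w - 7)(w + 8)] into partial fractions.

Using cover-up method: P = -1/14, Q = 4/105, R = 1/30
Result: (-1/14)/w + (4/105)/(w - 7) + (1/30)/(w + 8)


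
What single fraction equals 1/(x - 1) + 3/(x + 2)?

Common denominator (x - 1)(x + 2). Numerator: 1(x + 2) + 3(x - 1) = (x + 2) + (3x - 3) = 4x - 1
Result: (4x - 1)/[(x - 1)(x + 2)]


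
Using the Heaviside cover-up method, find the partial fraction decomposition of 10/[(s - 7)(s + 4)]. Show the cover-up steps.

Cover (s - 7): set s=7, get α = 10/(7 + 4) = 10/11. Cover (s + 4): set s=-4, get β = 10/(-4 - 7) = -10/11.
Result: (10/11)/(s - 7) - (10/11)/(s + 4)


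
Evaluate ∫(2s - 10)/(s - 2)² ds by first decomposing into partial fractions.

Decompose: A = 2, B = 2·2 - 10 = -6, so (2s - 10)/(s - 2)² = 2/(s - 2) - 6/(s - 2)². Integrate: ∫ A/(s - 2) ds = 2 ln|(s - 2)|; ∫ B/(s - 2)² ds = 6/(s - 2). Sum: 2 ln|(s - 2)| + 6/(s - 2) + C


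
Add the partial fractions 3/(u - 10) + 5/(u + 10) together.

Common denominator (u - 10)(u + 10). Numerator: 3(u + 10) + 5(u - 10) = (3u + 30) + (5u - 50) = 8u - 20
Result: (8u - 20)/[(u - 10)(u + 10)]


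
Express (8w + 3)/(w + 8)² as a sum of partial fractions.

(8w + 3) = A(w + 8) + B. At w = -8: B = 8·(-8) + 3 = -61. Coeff of w: A = 8
Result: 8/(w + 8) - 61/(w + 8)²


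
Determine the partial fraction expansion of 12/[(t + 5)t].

12/(t + 5)t = α/(t + 5) + β/t. α = 12/(-5 - 0) = -12/5, β = 12/(0 + 5) = 12/5
Result: (-12/5)/(t + 5) + (12/5)/t


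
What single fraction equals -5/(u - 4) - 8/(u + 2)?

Common denominator (u - 4)(u + 2). Numerator: -5(u + 2) - 8(u - 4) = (-5u - 10) - (8u - 32) = -13u + 22
Result: (-13u + 22)/[(u - 4)(u + 2)]


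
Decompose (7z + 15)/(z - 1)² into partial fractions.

(7z + 15) = P(z - 1) + Q. At z = 1: Q = 7·1 + 15 = 22. Coeff of z: P = 7
Result: 7/(z - 1) + 22/(z - 1)²


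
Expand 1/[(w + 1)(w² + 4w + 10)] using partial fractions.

Cover-up at w = -1: P = 1/((-1)² + 4·(-1) + 10) = 1/7. Then Q = -P = -1/7, R = -P·(4 - 1) = -3/7
Result: (1/7)/(w + 1) - ((1/7)w + 3/7)/(w² + 4w + 10)


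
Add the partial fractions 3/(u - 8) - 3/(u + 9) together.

Common denominator (u - 8)(u + 9). Numerator: 3(u + 9) - 3(u - 8) = (3u + 27) - (3u - 24) = 51
Result: (51)/[(u - 8)(u + 9)]


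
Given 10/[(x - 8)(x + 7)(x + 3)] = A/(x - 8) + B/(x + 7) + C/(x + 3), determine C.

Cover-up at x = -3: C = 10/[(-3 - 8)(-3 + 7)] = 10/[(-11)(4)] = -10/44 = -5/22


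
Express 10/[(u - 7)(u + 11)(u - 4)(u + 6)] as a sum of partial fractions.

Using Heaviside cover-up: (5/351)/(u - 7) - (1/135)/(u + 11) - (1/45)/(u - 4) + (1/65)/(u + 6)


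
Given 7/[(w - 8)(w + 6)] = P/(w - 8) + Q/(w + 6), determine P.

Cover-up at w = 8: P = 7/(8 + 6) = 7/14 = 1/2


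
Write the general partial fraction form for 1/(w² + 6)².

Repeated quadratic factor: (Pw + Q)/(w² + 6) + (Rw + S)/(w² + 6)²


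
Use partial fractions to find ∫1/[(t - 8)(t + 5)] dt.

Decompose: 1/[(t - 8)(t + 5)] = (1/13)/(t - 8) - (1/13)/(t + 5). Integrate each term: (1/13) ln|(t - 8)| - (1/13) ln|(t + 5)| + C


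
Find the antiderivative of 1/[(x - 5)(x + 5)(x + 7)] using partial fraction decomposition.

Cover-up: A = 1/120, B = -1/20, C = 1/24. Decomposition: (1/120)/(x - 5) - (1/20)/(x + 5) + (1/24)/(x + 7). Integrate each term: (1/120) ln|(x - 5)| - (1/20) ln|(x + 5)| + (1/24) ln|(x + 7)| + C


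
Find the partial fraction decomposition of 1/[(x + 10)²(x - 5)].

Cover-up at x=5: R = 1/(5 + 10)² = 1/225. Cover-up at x=-10: Q = 1/(-10 - 5) = -1/15. Comparing x² coeff: P = -R = -1/225
Result: (-1/225)/(x + 10) - (1/15)/(x + 10)² + (1/225)/(x - 5)


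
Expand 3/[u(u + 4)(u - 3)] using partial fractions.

Using cover-up method: P = -1/4, Q = 3/28, R = 1/7
Result: (-1/4)/u + (3/28)/(u + 4) + (1/7)/(u - 3)


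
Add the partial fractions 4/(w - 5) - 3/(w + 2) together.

Common denominator (w - 5)(w + 2). Numerator: 4(w + 2) - 3(w - 5) = (4w + 8) - (3w - 15) = w + 23
Result: (w + 23)/[(w - 5)(w + 2)]


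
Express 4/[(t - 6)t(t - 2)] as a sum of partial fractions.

Using cover-up method: A = 1/6, B = 1/3, C = -1/2
Result: (1/6)/(t - 6) + (1/3)/t - (1/2)/(t - 2)


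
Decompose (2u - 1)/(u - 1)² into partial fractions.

(2u - 1) = α(u - 1) + β. At u = 1: β = 2·1 - 1 = 1. Coeff of u: α = 2
Result: 2/(u - 1) + 1/(u - 1)²


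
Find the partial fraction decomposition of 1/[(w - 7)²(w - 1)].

Cover-up at w=1: R = 1/(1 - 7)² = 1/36. Cover-up at w=7: Q = 1/(7 - 1) = 1/6. Comparing w² coeff: P = -R = -1/36
Result: (-1/36)/(w - 7) + (1/6)/(w - 7)² + (1/36)/(w - 1)


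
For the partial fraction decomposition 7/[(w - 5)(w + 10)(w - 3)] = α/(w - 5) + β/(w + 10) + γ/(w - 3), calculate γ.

Cover-up at w = 3: γ = 7/[(3 - 5)(3 + 10)] = 7/[(-2)(13)] = -7/26


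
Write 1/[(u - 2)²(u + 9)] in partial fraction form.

Cover-up at u=-9: C = 1/(-9 - 2)² = 1/121. Cover-up at u=2: B = 1/(2 + 9) = 1/11. Comparing u² coeff: A = -C = -1/121
Result: (-1/121)/(u - 2) + (1/11)/(u - 2)² + (1/121)/(u + 9)


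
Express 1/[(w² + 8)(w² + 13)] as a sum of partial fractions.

Coefficient matching gives A = C = 0, B = 1/(13-8) = 1/5, D = -B = -1/5
Result: (1/5)/(w² + 8) - (1/5)/(w² + 13)


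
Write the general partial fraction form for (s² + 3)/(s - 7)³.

Repeated linear factor (power 3): α/(s - 7) + β/(s - 7)² + γ/(s - 7)³


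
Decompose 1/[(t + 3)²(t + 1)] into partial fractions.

Cover-up at t=-1: R = 1/(-1 + 3)² = 1/4. Cover-up at t=-3: Q = 1/(-3 + 1) = -1/2. Comparing t² coeff: P = -R = -1/4
Result: (-1/4)/(t + 3) - (1/2)/(t + 3)² + (1/4)/(t + 1)


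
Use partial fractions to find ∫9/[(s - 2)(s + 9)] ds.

Decompose: 9/[(s - 2)(s + 9)] = (9/11)/(s - 2) - (9/11)/(s + 9). Integrate each term: (9/11) ln|(s - 2)| - (9/11) ln|(s + 9)| + C


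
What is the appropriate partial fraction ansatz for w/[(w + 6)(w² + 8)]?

Linear + irreducible quadratic: P/(w + 6) + (Qw + R)/(w² + 8)


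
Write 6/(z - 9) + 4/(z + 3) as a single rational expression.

Common denominator (z - 9)(z + 3). Numerator: 6(z + 3) + 4(z - 9) = (6z + 18) + (4z - 36) = 10z - 18
Result: (10z - 18)/[(z - 9)(z + 3)]


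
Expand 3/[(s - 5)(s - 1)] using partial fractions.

3/(s - 5)(s - 1) = A/(s - 5) + B/(s - 1). A = 3/(5 - 1) = 3/4, B = 3/(1 - 5) = -3/4
Result: (3/4)/(s - 5) - (3/4)/(s - 1)


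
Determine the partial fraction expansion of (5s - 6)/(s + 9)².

(5s - 6) = α(s + 9) + β. At s = -9: β = 5·(-9) - 6 = -51. Coeff of s: α = 5
Result: 5/(s + 9) - 51/(s + 9)²


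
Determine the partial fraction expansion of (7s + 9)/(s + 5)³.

(7s + 9) = P(s + 5)² + Q(s + 5) + R. At s = -5: R = 7·(-5) + 9 = -26. Coefficients: P = 0, Q = 7
Result: 7/(s + 5)² - 26/(s + 5)³


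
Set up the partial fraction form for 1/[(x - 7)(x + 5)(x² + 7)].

Two linear + quadratic: A/(x - 7) + B/(x + 5) + (Cx + D)/(x² + 7)


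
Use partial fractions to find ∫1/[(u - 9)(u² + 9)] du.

Cover-up at u=9: α = 1/(9²+9) = 1/90. Coeff matching: β = -1/90, γ = -1/10. Decomposition: (1/90)/(u - 9) - ((1/90)u + 1/10)/(u² + 9). Integrate: linear → ln, quadratic → (1/2)ln + arctan: (1/90) ln|(u - 9)| - (1/180) ln(u² + 9) - (1/30) arctan(u/3) + C


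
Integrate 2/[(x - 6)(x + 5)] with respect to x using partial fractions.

Decompose: 2/[(x - 6)(x + 5)] = (2/11)/(x - 6) - (2/11)/(x + 5). Integrate each term: (2/11) ln|(x - 6)| - (2/11) ln|(x + 5)| + C


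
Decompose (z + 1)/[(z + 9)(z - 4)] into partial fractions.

At z=-9: P = (1·(-9) + 1)/(-9 - 4) = 8/13. At z=4: Q = (1·4 + 1)/(4 + 9) = 5/13
Result: (8/13)/(z + 9) + (5/13)/(z - 4)


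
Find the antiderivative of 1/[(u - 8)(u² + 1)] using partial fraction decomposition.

Cover-up at u=8: P = 1/(8²+1) = 1/65. Coeff matching: Q = -1/65, R = -8/65. Decomposition: (1/65)/(u - 8) - ((1/65)u + 8/65)/(u² + 1). Integrate: linear → ln, quadratic → (1/2)ln + arctan: (1/65) ln|(u - 8)| - (1/130) ln(u² + 1) - (8/65) arctan(u) + C


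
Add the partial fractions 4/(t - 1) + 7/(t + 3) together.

Common denominator (t - 1)(t + 3). Numerator: 4(t + 3) + 7(t - 1) = (4t + 12) + (7t - 7) = 11t + 5
Result: (11t + 5)/[(t - 1)(t + 3)]


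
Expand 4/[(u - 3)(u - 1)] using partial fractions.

4/(u - 3)(u - 1) = α/(u - 3) + β/(u - 1). α = 4/(3 - 1) = 2, β = 4/(1 - 3) = -2
Result: 2/(u - 3) - 2/(u - 1)


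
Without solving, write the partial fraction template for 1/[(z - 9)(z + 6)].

Distinct linear factors: α/(z - 9) + β/(z + 6)


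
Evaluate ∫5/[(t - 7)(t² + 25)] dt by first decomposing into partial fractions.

Cover-up at t=7: α = 5/(7²+25) = 5/74. Coeff matching: β = -5/74, γ = -35/74. Decomposition: (5/74)/(t - 7) - ((5/74)t + 35/74)/(t² + 25). Integrate: linear → ln, quadratic → (1/2)ln + arctan: (5/74) ln|(t - 7)| - (5/148) ln(t² + 25) - (7/74) arctan(t/5) + C


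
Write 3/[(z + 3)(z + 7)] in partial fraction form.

3/(z + 3)(z + 7) = A/(z + 3) + B/(z + 7). A = 3/(-3 + 7) = 3/4, B = 3/(-7 + 3) = -3/4
Result: (3/4)/(z + 3) - (3/4)/(z + 7)


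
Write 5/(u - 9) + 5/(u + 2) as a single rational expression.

Common denominator (u - 9)(u + 2). Numerator: 5(u + 2) + 5(u - 9) = (5u + 10) + (5u - 45) = 10u - 35
Result: (10u - 35)/[(u - 9)(u + 2)]


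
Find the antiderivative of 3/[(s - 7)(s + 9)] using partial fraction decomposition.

Decompose: 3/[(s - 7)(s + 9)] = (3/16)/(s - 7) - (3/16)/(s + 9). Integrate each term: (3/16) ln|(s - 7)| - (3/16) ln|(s + 9)| + C


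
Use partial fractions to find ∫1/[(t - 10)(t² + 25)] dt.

Cover-up at t=10: P = 1/(10²+25) = 1/125. Coeff matching: Q = -1/125, R = -2/25. Decomposition: (1/125)/(t - 10) - ((1/125)t + 2/25)/(t² + 25). Integrate: linear → ln, quadratic → (1/2)ln + arctan: (1/125) ln|(t - 10)| - (1/250) ln(t² + 25) - (2/125) arctan(t/5) + C


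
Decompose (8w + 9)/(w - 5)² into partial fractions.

(8w + 9) = P(w - 5) + Q. At w = 5: Q = 8·5 + 9 = 49. Coeff of w: P = 8
Result: 8/(w - 5) + 49/(w - 5)²


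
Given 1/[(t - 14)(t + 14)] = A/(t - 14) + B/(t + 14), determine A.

Cover-up at t = 14: A = 1/(14 + 14) = 1/28


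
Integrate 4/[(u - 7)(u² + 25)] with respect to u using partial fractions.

Cover-up at u=7: α = 4/(7²+25) = 2/37. Coeff matching: β = -2/37, γ = -14/37. Decomposition: (2/37)/(u - 7) - ((2/37)u + 14/37)/(u² + 25). Integrate: linear → ln, quadratic → (1/2)ln + arctan: (2/37) ln|(u - 7)| - (1/37) ln(u² + 25) - (14/185) arctan(u/5) + C


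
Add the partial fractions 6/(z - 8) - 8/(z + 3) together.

Common denominator (z - 8)(z + 3). Numerator: 6(z + 3) - 8(z - 8) = (6z + 18) - (8z - 64) = -2z + 82
Result: (-2z + 82)/[(z - 8)(z + 3)]


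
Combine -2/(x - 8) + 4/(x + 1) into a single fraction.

Common denominator (x - 8)(x + 1). Numerator: -2(x + 1) + 4(x - 8) = (-2x - 2) + (4x - 32) = 2x - 34
Result: (2x - 34)/[(x - 8)(x + 1)]


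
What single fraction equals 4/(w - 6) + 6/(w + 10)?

Common denominator (w - 6)(w + 10). Numerator: 4(w + 10) + 6(w - 6) = (4w + 40) + (6w - 36) = 10w + 4
Result: (10w + 4)/[(w - 6)(w + 10)]


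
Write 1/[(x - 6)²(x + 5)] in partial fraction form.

Cover-up at x=-5: γ = 1/(-5 - 6)² = 1/121. Cover-up at x=6: β = 1/(6 + 5) = 1/11. Comparing x² coeff: α = -γ = -1/121
Result: (-1/121)/(x - 6) + (1/11)/(x - 6)² + (1/121)/(x + 5)


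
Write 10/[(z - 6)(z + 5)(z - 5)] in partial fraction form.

Using cover-up method: α = 10/11, β = 1/11, γ = -1
Result: (10/11)/(z - 6) + (1/11)/(z + 5) - 1/(z - 5)


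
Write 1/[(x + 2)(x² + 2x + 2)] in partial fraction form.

Cover-up at x = -2: A = 1/((-2)² + 2·(-2) + 2) = 1/2. Then B = -A = -1/2, C = -A·(2 - 2) = 0
Result: (1/2)/(x + 2) - ((1/2)x)/(x² + 2x + 2)


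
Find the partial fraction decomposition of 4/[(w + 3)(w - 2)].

4/(w + 3)(w - 2) = P/(w + 3) + Q/(w - 2). P = 4/(-3 - 2) = -4/5, Q = 4/(2 + 3) = 4/5
Result: (-4/5)/(w + 3) + (4/5)/(w - 2)


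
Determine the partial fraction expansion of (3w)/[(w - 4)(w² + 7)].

At w=4: α = (3·4 + 0)/(4² + 7) = 12/23. β = -α = -12/23, γ = 3 - 4·α = 21/23
Result: (12/23)/(w - 4) - ((12/23)w - 21/23)/(w² + 7)


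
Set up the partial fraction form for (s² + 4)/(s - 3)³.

Repeated linear factor (power 3): P/(s - 3) + Q/(s - 3)² + R/(s - 3)³


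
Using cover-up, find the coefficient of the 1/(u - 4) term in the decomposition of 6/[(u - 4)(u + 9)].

Cover (u - 4), set u=4: 6/((u + 9) at u=4) = 6/(13) = 6/13


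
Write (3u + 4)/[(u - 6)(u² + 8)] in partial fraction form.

At u=6: A = (3·6 + 4)/(6² + 8) = 1/2. B = -A = -1/2, C = 3 - 6·A = 0
Result: (1/2)/(u - 6) - ((1/2)u)/(u² + 8)


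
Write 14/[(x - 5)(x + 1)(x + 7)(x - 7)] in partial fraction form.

Using Heaviside cover-up: (-7/72)/(x - 5) + (7/144)/(x + 1) - (1/72)/(x + 7) + (1/16)/(x - 7)


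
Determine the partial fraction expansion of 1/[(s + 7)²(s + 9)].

Cover-up at s=-9: C = 1/(-9 + 7)² = 1/4. Cover-up at s=-7: B = 1/(-7 + 9) = 1/2. Comparing s² coeff: A = -C = -1/4
Result: (-1/4)/(s + 7) + (1/2)/(s + 7)² + (1/4)/(s + 9)


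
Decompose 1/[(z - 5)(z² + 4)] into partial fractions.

Cover-up at z = 5: α = 1/(5² + 4) = 1/29. Then β = -α = -1/29, γ = -α·(0 + 5) = -5/29
Result: (1/29)/(z - 5) - ((1/29)z + 5/29)/(z² + 4)


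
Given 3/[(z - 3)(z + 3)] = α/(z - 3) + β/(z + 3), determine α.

Cover-up at z = 3: α = 3/(3 + 3) = 3/6 = 1/2


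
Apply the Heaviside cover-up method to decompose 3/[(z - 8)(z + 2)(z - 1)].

Cover (z - 8), z=8: P = 3/[(8 + 2)(8 - 1)] = 3/70. Cover (z + 2), z=-2: Q = 3/[(-2 - 8)(-2 - 1)] = 1/10. Cover (z - 1), z=1: R = 3/[(1 - 8)(1 + 2)] = -1/7.
Result: (3/70)/(z - 8) + (1/10)/(z + 2) - (1/7)/(z - 1)


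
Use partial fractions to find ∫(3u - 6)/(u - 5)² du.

Decompose: α = 3, β = 3·5 - 6 = 9, so (3u - 6)/(u - 5)² = 3/(u - 5) + 9/(u - 5)². Integrate: ∫ α/(u - 5) du = 3 ln|(u - 5)|; ∫ β/(u - 5)² du = -9/(u - 5). Sum: 3 ln|(u - 5)| - 9/(u - 5) + C


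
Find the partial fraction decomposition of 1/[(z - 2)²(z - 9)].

Cover-up at z=9: R = 1/(9 - 2)² = 1/49. Cover-up at z=2: Q = 1/(2 - 9) = -1/7. Comparing z² coeff: P = -R = -1/49
Result: (-1/49)/(z - 2) - (1/7)/(z - 2)² + (1/49)/(z - 9)


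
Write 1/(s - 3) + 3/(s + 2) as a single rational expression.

Common denominator (s - 3)(s + 2). Numerator: 1(s + 2) + 3(s - 3) = (s + 2) + (3s - 9) = 4s - 7
Result: (4s - 7)/[(s - 3)(s + 2)]


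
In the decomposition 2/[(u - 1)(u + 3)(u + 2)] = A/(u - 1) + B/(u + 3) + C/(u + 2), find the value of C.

Cover-up at u = -2: C = 2/[(-2 - 1)(-2 + 3)] = 2/[(-3)(1)] = -2/3


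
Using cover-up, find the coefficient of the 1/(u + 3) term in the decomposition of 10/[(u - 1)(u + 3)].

Cover (u + 3), set u=-3: 10/((u - 1) at u=-3) = 10/(-4) = -5/2


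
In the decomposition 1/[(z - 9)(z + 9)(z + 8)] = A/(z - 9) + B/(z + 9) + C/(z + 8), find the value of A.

Cover-up at z = 9: A = 1/[(9 + 9)(9 + 8)] = 1/[(18)(17)] = 1/306


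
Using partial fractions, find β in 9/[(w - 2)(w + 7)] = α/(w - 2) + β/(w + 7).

Cover-up at w = -7: β = 9/(-7 - 2) = -9/9 = -1


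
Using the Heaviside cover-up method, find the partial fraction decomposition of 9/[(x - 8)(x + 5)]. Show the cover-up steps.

Cover (x - 8): set x=8, get A = 9/(8 + 5) = 9/13. Cover (x + 5): set x=-5, get B = 9/(-5 - 8) = -9/13.
Result: (9/13)/(x - 8) - (9/13)/(x + 5)


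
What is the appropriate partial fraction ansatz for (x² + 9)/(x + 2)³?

Repeated linear factor (power 3): α/(x + 2) + β/(x + 2)² + γ/(x + 2)³


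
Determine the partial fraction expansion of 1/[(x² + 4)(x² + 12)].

Coefficient matching gives A = C = 0, B = 1/(12-4) = 1/8, D = -B = -1/8
Result: (1/8)/(x² + 4) - (1/8)/(x² + 12)


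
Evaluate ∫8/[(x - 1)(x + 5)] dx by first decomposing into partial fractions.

Decompose: 8/[(x - 1)(x + 5)] = (4/3)/(x - 1) - (4/3)/(x + 5). Integrate each term: (4/3) ln|(x - 1)| - (4/3) ln|(x + 5)| + C


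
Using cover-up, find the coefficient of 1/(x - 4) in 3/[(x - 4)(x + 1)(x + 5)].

Cover (x - 4), set x=4: 3/[(4 + 1)(4 + 5)] = 1/15


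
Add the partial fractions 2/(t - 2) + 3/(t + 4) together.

Common denominator (t - 2)(t + 4). Numerator: 2(t + 4) + 3(t - 2) = (2t + 8) + (3t - 6) = 5t + 2
Result: (5t + 2)/[(t - 2)(t + 4)]


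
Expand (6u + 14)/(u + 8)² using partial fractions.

(6u + 14) = P(u + 8) + Q. At u = -8: Q = 6·(-8) + 14 = -34. Coeff of u: P = 6
Result: 6/(u + 8) - 34/(u + 8)²


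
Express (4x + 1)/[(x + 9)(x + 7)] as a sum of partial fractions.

At x=-9: P = (4·(-9) + 1)/(-9 + 7) = 35/2. At x=-7: Q = (4·(-7) + 1)/(-7 + 9) = -27/2
Result: (35/2)/(x + 9) - (27/2)/(x + 7)


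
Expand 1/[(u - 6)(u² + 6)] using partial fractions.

Cover-up at u = 6: α = 1/(6² + 6) = 1/42. Then β = -α = -1/42, γ = -α·(0 + 6) = -1/7
Result: (1/42)/(u - 6) - ((1/42)u + 1/7)/(u² + 6)


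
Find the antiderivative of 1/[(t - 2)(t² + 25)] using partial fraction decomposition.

Cover-up at t=2: α = 1/(2²+25) = 1/29. Coeff matching: β = -1/29, γ = -2/29. Decomposition: (1/29)/(t - 2) - ((1/29)t + 2/29)/(t² + 25). Integrate: linear → ln, quadratic → (1/2)ln + arctan: (1/29) ln|(t - 2)| - (1/58) ln(t² + 25) - (2/145) arctan(t/5) + C


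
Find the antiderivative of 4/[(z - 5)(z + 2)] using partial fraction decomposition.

Decompose: 4/[(z - 5)(z + 2)] = (4/7)/(z - 5) - (4/7)/(z + 2). Integrate each term: (4/7) ln|(z - 5)| - (4/7) ln|(z + 2)| + C


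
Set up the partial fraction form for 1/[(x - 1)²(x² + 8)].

Repeated linear + quadratic: A/(x - 1) + B/(x - 1)² + (Cx + D)/(x² + 8)


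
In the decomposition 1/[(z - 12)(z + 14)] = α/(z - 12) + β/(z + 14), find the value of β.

Cover-up at z = -14: β = 1/(-14 - 12) = -1/26


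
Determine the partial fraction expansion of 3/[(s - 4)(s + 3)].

3/(s - 4)(s + 3) = α/(s - 4) + β/(s + 3). α = 3/(4 + 3) = 3/7, β = 3/(-3 - 4) = -3/7
Result: (3/7)/(s - 4) - (3/7)/(s + 3)


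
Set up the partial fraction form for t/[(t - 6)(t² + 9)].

Linear + irreducible quadratic: α/(t - 6) + (βt + γ)/(t² + 9)


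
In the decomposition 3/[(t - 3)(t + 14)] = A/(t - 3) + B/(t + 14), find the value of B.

Cover-up at t = -14: B = 3/(-14 - 3) = -3/17


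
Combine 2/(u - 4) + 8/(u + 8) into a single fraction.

Common denominator (u - 4)(u + 8). Numerator: 2(u + 8) + 8(u - 4) = (2u + 16) + (8u - 32) = 10u - 16
Result: (10u - 16)/[(u - 4)(u + 8)]


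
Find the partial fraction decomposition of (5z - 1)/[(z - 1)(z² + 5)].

At z=1: A = (5·1 - 1)/(1² + 5) = 2/3. B = -A = -2/3, C = 5 - 1·A = 13/3
Result: (2/3)/(z - 1) - ((2/3)z - 13/3)/(z² + 5)


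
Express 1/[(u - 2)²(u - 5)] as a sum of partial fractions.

Cover-up at u=5: R = 1/(5 - 2)² = 1/9. Cover-up at u=2: Q = 1/(2 - 5) = -1/3. Comparing u² coeff: P = -R = -1/9
Result: (-1/9)/(u - 2) - (1/3)/(u - 2)² + (1/9)/(u - 5)


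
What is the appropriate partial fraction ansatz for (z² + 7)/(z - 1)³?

Repeated linear factor (power 3): α/(z - 1) + β/(z - 1)² + γ/(z - 1)³


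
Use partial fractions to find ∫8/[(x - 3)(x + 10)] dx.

Decompose: 8/[(x - 3)(x + 10)] = (8/13)/(x - 3) - (8/13)/(x + 10). Integrate each term: (8/13) ln|(x - 3)| - (8/13) ln|(x + 10)| + C


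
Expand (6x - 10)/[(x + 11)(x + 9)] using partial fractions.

At x=-11: A = (6·(-11) - 10)/(-11 + 9) = 38. At x=-9: B = (6·(-9) - 10)/(-9 + 11) = -32
Result: 38/(x + 11) - 32/(x + 9)


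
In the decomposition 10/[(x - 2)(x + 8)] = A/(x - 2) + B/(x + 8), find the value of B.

Cover-up at x = -8: B = 10/(-8 - 2) = -10/10 = -1


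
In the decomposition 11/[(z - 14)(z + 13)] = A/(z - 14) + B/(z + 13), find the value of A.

Cover-up at z = 14: A = 11/(14 + 13) = 11/27


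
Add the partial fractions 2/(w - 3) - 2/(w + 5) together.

Common denominator (w - 3)(w + 5). Numerator: 2(w + 5) - 2(w - 3) = (2w + 10) - (2w - 6) = 16
Result: (16)/[(w - 3)(w + 5)]


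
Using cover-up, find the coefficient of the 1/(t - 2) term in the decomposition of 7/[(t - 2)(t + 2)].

Cover (t - 2), set t=2: 7/((t + 2) at t=2) = 7/(4) = 7/4


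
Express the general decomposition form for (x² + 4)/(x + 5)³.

Repeated linear factor (power 3): P/(x + 5) + Q/(x + 5)² + R/(x + 5)³


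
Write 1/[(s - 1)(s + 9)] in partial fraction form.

1/(s - 1)(s + 9) = α/(s - 1) + β/(s + 9). α = 1/(1 + 9) = 1/10, β = 1/(-9 - 1) = -1/10
Result: (1/10)/(s - 1) - (1/10)/(s + 9)


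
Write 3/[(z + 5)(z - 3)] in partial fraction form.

3/(z + 5)(z - 3) = A/(z + 5) + B/(z - 3). A = 3/(-5 - 3) = -3/8, B = 3/(3 + 5) = 3/8
Result: (-3/8)/(z + 5) + (3/8)/(z - 3)


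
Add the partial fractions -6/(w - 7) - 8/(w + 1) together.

Common denominator (w - 7)(w + 1). Numerator: -6(w + 1) - 8(w - 7) = (-6w - 6) - (8w - 56) = -14w + 50
Result: (-14w + 50)/[(w - 7)(w + 1)]


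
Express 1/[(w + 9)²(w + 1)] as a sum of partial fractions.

Cover-up at w=-1: C = 1/(-1 + 9)² = 1/64. Cover-up at w=-9: B = 1/(-9 + 1) = -1/8. Comparing w² coeff: A = -C = -1/64
Result: (-1/64)/(w + 9) - (1/8)/(w + 9)² + (1/64)/(w + 1)


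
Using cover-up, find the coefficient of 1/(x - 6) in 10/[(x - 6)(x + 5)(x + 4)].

Cover (x - 6), set x=6: 10/[(6 + 5)(6 + 4)] = 1/11


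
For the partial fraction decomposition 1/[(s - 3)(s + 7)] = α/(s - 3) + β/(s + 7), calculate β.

Cover-up at s = -7: β = 1/(-7 - 3) = -1/10


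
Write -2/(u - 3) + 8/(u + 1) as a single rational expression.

Common denominator (u - 3)(u + 1). Numerator: -2(u + 1) + 8(u - 3) = (-2u - 2) + (8u - 24) = 6u - 26
Result: (6u - 26)/[(u - 3)(u + 1)]


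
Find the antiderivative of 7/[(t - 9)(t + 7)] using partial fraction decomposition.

Decompose: 7/[(t - 9)(t + 7)] = (7/16)/(t - 9) - (7/16)/(t + 7). Integrate each term: (7/16) ln|(t - 9)| - (7/16) ln|(t + 7)| + C


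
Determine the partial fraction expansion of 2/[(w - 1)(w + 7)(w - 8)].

Using cover-up method: P = -1/28, Q = 1/60, R = 2/105
Result: (-1/28)/(w - 1) + (1/60)/(w + 7) + (2/105)/(w - 8)


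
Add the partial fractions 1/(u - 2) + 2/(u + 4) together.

Common denominator (u - 2)(u + 4). Numerator: 1(u + 4) + 2(u - 2) = (u + 4) + (2u - 4) = 3u
Result: (3u)/[(u - 2)(u + 4)]


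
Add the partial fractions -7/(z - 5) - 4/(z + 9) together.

Common denominator (z - 5)(z + 9). Numerator: -7(z + 9) - 4(z - 5) = (-7z - 63) - (4z - 20) = -11z - 43
Result: (-11z - 43)/[(z - 5)(z + 9)]


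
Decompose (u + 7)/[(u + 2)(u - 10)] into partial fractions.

At u=-2: α = (1·(-2) + 7)/(-2 - 10) = -5/12. At u=10: β = (1·10 + 7)/(10 + 2) = 17/12
Result: (-5/12)/(u + 2) + (17/12)/(u - 10)


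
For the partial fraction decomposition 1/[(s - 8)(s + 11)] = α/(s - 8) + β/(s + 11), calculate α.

Cover-up at s = 8: α = 1/(8 + 11) = 1/19


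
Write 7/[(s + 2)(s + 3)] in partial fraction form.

7/(s + 2)(s + 3) = P/(s + 2) + Q/(s + 3). P = 7/(-2 + 3) = 7, Q = 7/(-3 + 2) = -7
Result: 7/(s + 2) - 7/(s + 3)


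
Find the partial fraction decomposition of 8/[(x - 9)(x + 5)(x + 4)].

Using cover-up method: α = 4/91, β = 4/7, γ = -8/13
Result: (4/91)/(x - 9) + (4/7)/(x + 5) - (8/13)/(x + 4)


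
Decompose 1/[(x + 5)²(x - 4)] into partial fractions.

Cover-up at x=4: R = 1/(4 + 5)² = 1/81. Cover-up at x=-5: Q = 1/(-5 - 4) = -1/9. Comparing x² coeff: P = -R = -1/81
Result: (-1/81)/(x + 5) - (1/9)/(x + 5)² + (1/81)/(x - 4)


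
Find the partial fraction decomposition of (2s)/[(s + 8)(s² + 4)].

At s=-8: A = (2·(-8) + 0)/((-8)² + 4) = -4/17. B = -A = 4/17, C = 2 - (-8)·A = 2/17
Result: (-4/17)/(s + 8) + ((4/17)s + 2/17)/(s² + 4)


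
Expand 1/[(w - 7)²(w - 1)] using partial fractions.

Cover-up at w=1: γ = 1/(1 - 7)² = 1/36. Cover-up at w=7: β = 1/(7 - 1) = 1/6. Comparing w² coeff: α = -γ = -1/36
Result: (-1/36)/(w - 7) + (1/6)/(w - 7)² + (1/36)/(w - 1)


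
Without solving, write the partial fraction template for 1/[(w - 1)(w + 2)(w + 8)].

Three distinct linear factors: A/(w - 1) + B/(w + 2) + C/(w + 8)


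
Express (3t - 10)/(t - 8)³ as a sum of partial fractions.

(3t - 10) = α(t - 8)² + β(t - 8) + γ. At t = 8: γ = 3·8 - 10 = 14. Coefficients: α = 0, β = 3
Result: 3/(t - 8)² + 14/(t - 8)³


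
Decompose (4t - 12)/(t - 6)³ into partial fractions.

(4t - 12) = P(t - 6)² + Q(t - 6) + R. At t = 6: R = 4·6 - 12 = 12. Coefficients: P = 0, Q = 4
Result: 4/(t - 6)² + 12/(t - 6)³


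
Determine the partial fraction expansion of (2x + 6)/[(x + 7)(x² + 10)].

At x=-7: P = (2·(-7) + 6)/((-7)² + 10) = -8/59. Q = -P = 8/59, R = 2 - (-7)·P = 62/59
Result: (-8/59)/(x + 7) + ((8/59)x + 62/59)/(x² + 10)


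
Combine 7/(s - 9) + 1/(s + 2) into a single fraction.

Common denominator (s - 9)(s + 2). Numerator: 7(s + 2) + 1(s - 9) = (7s + 14) + (s - 9) = 8s + 5
Result: (8s + 5)/[(s - 9)(s + 2)]


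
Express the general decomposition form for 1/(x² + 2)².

Repeated quadratic factor: (αx + β)/(x² + 2) + (γx + δ)/(x² + 2)²


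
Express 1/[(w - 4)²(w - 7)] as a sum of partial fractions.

Cover-up at w=7: R = 1/(7 - 4)² = 1/9. Cover-up at w=4: Q = 1/(4 - 7) = -1/3. Comparing w² coeff: P = -R = -1/9
Result: (-1/9)/(w - 4) - (1/3)/(w - 4)² + (1/9)/(w - 7)


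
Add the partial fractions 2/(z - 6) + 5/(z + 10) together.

Common denominator (z - 6)(z + 10). Numerator: 2(z + 10) + 5(z - 6) = (2z + 20) + (5z - 30) = 7z - 10
Result: (7z - 10)/[(z - 6)(z + 10)]


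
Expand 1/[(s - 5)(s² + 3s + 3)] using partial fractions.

Cover-up at s = 5: α = 1/(5² + 3·5 + 3) = 1/43. Then β = -α = -1/43, γ = -α·(3 + 5) = -8/43
Result: (1/43)/(s - 5) - ((1/43)s + 8/43)/(s² + 3s + 3)


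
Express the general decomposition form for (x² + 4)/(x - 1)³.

Repeated linear factor (power 3): P/(x - 1) + Q/(x - 1)² + R/(x - 1)³


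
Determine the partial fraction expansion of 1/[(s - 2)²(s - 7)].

Cover-up at s=7: C = 1/(7 - 2)² = 1/25. Cover-up at s=2: B = 1/(2 - 7) = -1/5. Comparing s² coeff: A = -C = -1/25
Result: (-1/25)/(s - 2) - (1/5)/(s - 2)² + (1/25)/(s - 7)


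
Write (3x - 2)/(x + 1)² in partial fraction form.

(3x - 2) = α(x + 1) + β. At x = -1: β = 3·(-1) - 2 = -5. Coeff of x: α = 3
Result: 3/(x + 1) - 5/(x + 1)²


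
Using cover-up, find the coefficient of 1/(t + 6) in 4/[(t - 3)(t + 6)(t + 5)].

Cover (t + 6), set t=-6: 4/[(-6 - 3)(-6 + 5)] = 4/9


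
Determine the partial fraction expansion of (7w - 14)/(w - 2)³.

(7w - 14) = P(w - 2)² + Q(w - 2) + R. At w = 2: R = 7·2 - 14 = 0. Coefficients: P = 0, Q = 7
Result: 7/(w - 2)²


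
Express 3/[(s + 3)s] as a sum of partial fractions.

3/(s + 3)s = P/(s + 3) + Q/s. P = 3/(-3 - 0) = -1, Q = 3/(0 + 3) = 1
Result: -1/(s + 3) + 1/s


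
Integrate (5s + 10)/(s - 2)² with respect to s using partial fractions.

Decompose: α = 5, β = 5·2 + 10 = 20, so (5s + 10)/(s - 2)² = 5/(s - 2) + 20/(s - 2)². Integrate: ∫ α/(s - 2) ds = 5 ln|(s - 2)|; ∫ β/(s - 2)² ds = -20/(s - 2). Sum: 5 ln|(s - 2)| - 20/(s - 2) + C


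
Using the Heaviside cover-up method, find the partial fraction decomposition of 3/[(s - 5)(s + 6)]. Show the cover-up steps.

Cover (s - 5): set s=5, get P = 3/(5 + 6) = 3/11. Cover (s + 6): set s=-6, get Q = 3/(-6 - 5) = -3/11.
Result: (3/11)/(s - 5) - (3/11)/(s + 6)


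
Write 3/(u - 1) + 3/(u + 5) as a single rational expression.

Common denominator (u - 1)(u + 5). Numerator: 3(u + 5) + 3(u - 1) = (3u + 15) + (3u - 3) = 6u + 12
Result: (6u + 12)/[(u - 1)(u + 5)]


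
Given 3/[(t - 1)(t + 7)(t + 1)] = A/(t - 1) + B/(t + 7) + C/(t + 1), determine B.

Cover-up at t = -7: B = 3/[(-7 - 1)(-7 + 1)] = 3/[(-8)(-6)] = 3/48 = 1/16


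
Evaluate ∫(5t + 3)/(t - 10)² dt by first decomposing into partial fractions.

Decompose: α = 5, β = 5·10 + 3 = 53, so (5t + 3)/(t - 10)² = 5/(t - 10) + 53/(t - 10)². Integrate: ∫ α/(t - 10) dt = 5 ln|(t - 10)|; ∫ β/(t - 10)² dt = -53/(t - 10). Sum: 5 ln|(t - 10)| - 53/(t - 10) + C


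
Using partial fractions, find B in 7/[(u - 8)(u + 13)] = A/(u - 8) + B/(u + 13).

Cover-up at u = -13: B = 7/(-13 - 8) = -7/21 = -1/3


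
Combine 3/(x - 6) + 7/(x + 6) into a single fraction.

Common denominator (x - 6)(x + 6). Numerator: 3(x + 6) + 7(x - 6) = (3x + 18) + (7x - 42) = 10x - 24
Result: (10x - 24)/[(x - 6)(x + 6)]


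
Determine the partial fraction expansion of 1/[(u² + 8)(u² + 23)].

Coefficient matching gives A = C = 0, B = 1/(23-8) = 1/15, D = -B = -1/15
Result: (1/15)/(u² + 8) - (1/15)/(u² + 23)


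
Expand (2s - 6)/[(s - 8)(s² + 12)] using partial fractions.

At s=8: α = (2·8 - 6)/(8² + 12) = 5/38. β = -α = -5/38, γ = 2 - 8·α = 18/19
Result: (5/38)/(s - 8) - ((5/38)s - 18/19)/(s² + 12)


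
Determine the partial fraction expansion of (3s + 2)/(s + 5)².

(3s + 2) = P(s + 5) + Q. At s = -5: Q = 3·(-5) + 2 = -13. Coeff of s: P = 3
Result: 3/(s + 5) - 13/(s + 5)²


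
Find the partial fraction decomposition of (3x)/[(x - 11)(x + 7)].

At x=11: α = (3·11 + 0)/(11 + 7) = 11/6. At x=-7: β = (3·(-7) + 0)/(-7 - 11) = 7/6
Result: (11/6)/(x - 11) + (7/6)/(x + 7)


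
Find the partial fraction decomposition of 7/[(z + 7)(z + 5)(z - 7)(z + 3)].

Using Heaviside cover-up: (-1/16)/(z + 7) + (7/48)/(z + 5) + (1/240)/(z - 7) - (7/80)/(z + 3)


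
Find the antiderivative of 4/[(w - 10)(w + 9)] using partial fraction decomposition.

Decompose: 4/[(w - 10)(w + 9)] = (4/19)/(w - 10) - (4/19)/(w + 9). Integrate each term: (4/19) ln|(w - 10)| - (4/19) ln|(w + 9)| + C


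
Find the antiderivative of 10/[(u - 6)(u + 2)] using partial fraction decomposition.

Decompose: 10/[(u - 6)(u + 2)] = (5/4)/(u - 6) - (5/4)/(u + 2). Integrate each term: (5/4) ln|(u - 6)| - (5/4) ln|(u + 2)| + C


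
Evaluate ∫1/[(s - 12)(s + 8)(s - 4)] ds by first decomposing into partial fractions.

Cover-up: P = 1/160, Q = 1/240, R = -1/96. Decomposition: (1/160)/(s - 12) + (1/240)/(s + 8) - (1/96)/(s - 4). Integrate each term: (1/160) ln|(s - 12)| + (1/240) ln|(s + 8)| - (1/96) ln|(s - 4)| + C


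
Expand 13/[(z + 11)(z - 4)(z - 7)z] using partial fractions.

Using Heaviside cover-up: (-13/2970)/(z + 11) - (13/180)/(z - 4) + (13/378)/(z - 7) + (13/308)/z


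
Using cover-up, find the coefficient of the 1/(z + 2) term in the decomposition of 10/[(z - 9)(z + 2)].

Cover (z + 2), set z=-2: 10/((z - 9) at z=-2) = 10/(-11) = -10/11


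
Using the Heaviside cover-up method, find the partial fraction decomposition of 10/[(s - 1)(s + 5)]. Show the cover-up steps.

Cover (s - 1): set s=1, get P = 10/(1 + 5) = 5/3. Cover (s + 5): set s=-5, get Q = 10/(-5 - 1) = -5/3.
Result: (5/3)/(s - 1) - (5/3)/(s + 5)


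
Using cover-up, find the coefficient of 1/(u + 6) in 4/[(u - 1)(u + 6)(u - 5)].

Cover (u + 6), set u=-6: 4/[(-6 - 1)(-6 - 5)] = 4/77


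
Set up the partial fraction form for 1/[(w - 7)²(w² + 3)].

Repeated linear + quadratic: P/(w - 7) + Q/(w - 7)² + (Rw + S)/(w² + 3)


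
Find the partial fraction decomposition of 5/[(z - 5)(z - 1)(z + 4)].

Using cover-up method: A = 5/36, B = -1/4, C = 1/9
Result: (5/36)/(z - 5) - (1/4)/(z - 1) + (1/9)/(z + 4)


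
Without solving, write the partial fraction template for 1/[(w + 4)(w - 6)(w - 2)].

Three distinct linear factors: α/(w + 4) + β/(w - 6) + γ/(w - 2)


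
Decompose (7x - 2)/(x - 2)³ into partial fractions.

(7x - 2) = α(x - 2)² + β(x - 2) + γ. At x = 2: γ = 7·2 - 2 = 12. Coefficients: α = 0, β = 7
Result: 7/(x - 2)² + 12/(x - 2)³


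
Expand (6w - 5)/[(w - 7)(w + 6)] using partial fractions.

At w=7: A = (6·7 - 5)/(7 + 6) = 37/13. At w=-6: B = (6·(-6) - 5)/(-6 - 7) = 41/13
Result: (37/13)/(w - 7) + (41/13)/(w + 6)


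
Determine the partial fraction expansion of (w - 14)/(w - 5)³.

(w - 14) = P(w - 5)² + Q(w - 5) + R. At w = 5: R = 1·5 - 14 = -9. Coefficients: P = 0, Q = 1
Result: 1/(w - 5)² - 9/(w - 5)³


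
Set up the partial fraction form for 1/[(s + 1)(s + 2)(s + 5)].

Three distinct linear factors: α/(s + 1) + β/(s + 2) + γ/(s + 5)


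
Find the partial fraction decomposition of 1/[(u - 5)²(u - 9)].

Cover-up at u=9: R = 1/(9 - 5)² = 1/16. Cover-up at u=5: Q = 1/(5 - 9) = -1/4. Comparing u² coeff: P = -R = -1/16
Result: (-1/16)/(u - 5) - (1/4)/(u - 5)² + (1/16)/(u - 9)


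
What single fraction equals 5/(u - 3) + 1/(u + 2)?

Common denominator (u - 3)(u + 2). Numerator: 5(u + 2) + 1(u - 3) = (5u + 10) + (u - 3) = 6u + 7
Result: (6u + 7)/[(u - 3)(u + 2)]


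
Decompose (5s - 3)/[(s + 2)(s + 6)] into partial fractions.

At s=-2: α = (5·(-2) - 3)/(-2 + 6) = -13/4. At s=-6: β = (5·(-6) - 3)/(-6 + 2) = 33/4
Result: (-13/4)/(s + 2) + (33/4)/(s + 6)
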